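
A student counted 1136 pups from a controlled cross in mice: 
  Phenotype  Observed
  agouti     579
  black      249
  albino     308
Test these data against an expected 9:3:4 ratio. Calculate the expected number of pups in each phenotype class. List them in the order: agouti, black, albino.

Total ratio parts = 16. Expected numbers out of 1136:
  agouti: 1136 × 9/16 = 639
  black: 1136 × 3/16 = 213
  albino: 1136 × 4/16 = 284

639, 213, 284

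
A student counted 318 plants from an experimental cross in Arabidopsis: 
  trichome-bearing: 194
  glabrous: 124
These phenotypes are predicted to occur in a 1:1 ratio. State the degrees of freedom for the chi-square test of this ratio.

1

A goodness-of-fit test with 2 phenotype classes has df = 2 − 1 = 1.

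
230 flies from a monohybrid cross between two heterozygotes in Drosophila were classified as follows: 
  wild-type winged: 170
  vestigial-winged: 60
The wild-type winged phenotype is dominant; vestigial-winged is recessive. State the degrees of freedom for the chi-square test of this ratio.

1

For a monohybrid cross between heterozygotes with complete dominance, the expected phenotypic ratio is 3:1.
A goodness-of-fit test with 2 phenotype classes has df = 2 − 1 = 1.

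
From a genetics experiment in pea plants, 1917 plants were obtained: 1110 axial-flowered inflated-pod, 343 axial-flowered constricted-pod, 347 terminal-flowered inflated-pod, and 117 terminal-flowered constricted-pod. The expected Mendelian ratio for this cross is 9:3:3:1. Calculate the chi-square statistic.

2.179

The 9:3:3:1 ratio has 16 parts, so with N = 1917 the expected counts are:
  axial-flowered inflated-pod: 1917 × 9/16 = 1078.3125
  axial-flowered constricted-pod: 1917 × 3/16 = 359.4375
  terminal-flowered inflated-pod: 1917 × 3/16 = 359.4375
  terminal-flowered constricted-pod: 1917 × 1/16 = 119.8125
χ² = Σ (O − E)² / E
  axial-flowered inflated-pod: (1110 − 1078.3125)² / 1078.3125 = 0.9312
  axial-flowered constricted-pod: (343 − 359.4375)² / 359.4375 = 0.7517
  terminal-flowered inflated-pod: (347 − 359.4375)² / 359.4375 = 0.4304
  terminal-flowered constricted-pod: (117 − 119.8125)² / 119.8125 = 0.0660
χ² = 0.9312 + 0.7517 + 0.4304 + 0.0660 = 2.1793 ≈ 2.179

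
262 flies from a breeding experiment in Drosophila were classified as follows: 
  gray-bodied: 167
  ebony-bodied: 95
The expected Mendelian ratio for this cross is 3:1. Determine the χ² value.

Total ratio parts = 4. Expected numbers out of 262:
  gray-bodied: 262 × 3/4 = 196.5
  ebony-bodied: 262 × 1/4 = 65.5
χ² = Σ (O − E)² / E
  gray-bodied: (167 − 196.5)² / 196.5 = 4.4288
  ebony-bodied: (95 − 65.5)² / 65.5 = 13.2863
χ² = 4.4288 + 13.2863 = 17.7151 ≈ 17.715

17.715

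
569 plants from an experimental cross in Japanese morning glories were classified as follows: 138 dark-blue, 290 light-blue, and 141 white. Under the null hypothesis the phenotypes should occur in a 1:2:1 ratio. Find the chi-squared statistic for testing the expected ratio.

0.244

Under the 1:2:1 hypothesis (Σ ratio = 4, N = 569):
  dark-blue: 569 × 1/4 = 142.25
  light-blue: 569 × 2/4 = 284.5
  white: 569 × 1/4 = 142.25
χ² = Σ (O − E)² / E
  dark-blue: (138 − 142.25)² / 142.25 = 0.1270
  light-blue: (290 − 284.5)² / 284.5 = 0.1063
  white: (141 − 142.25)² / 142.25 = 0.0110
χ² = 0.1270 + 0.1063 + 0.0110 = 0.2443 ≈ 0.244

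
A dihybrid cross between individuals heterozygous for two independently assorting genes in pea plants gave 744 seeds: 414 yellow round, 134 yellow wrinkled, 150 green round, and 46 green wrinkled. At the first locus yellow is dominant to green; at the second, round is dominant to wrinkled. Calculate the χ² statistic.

1.061

A dihybrid F₂ with independent assortment and complete dominance at both loci gives a 9:3:3:1 phenotypic ratio.
Total ratio parts = 16. Expected numbers out of 744:
  yellow round: 744 × 9/16 = 418.5
  yellow wrinkled: 744 × 3/16 = 139.5
  green round: 744 × 3/16 = 139.5
  green wrinkled: 744 × 1/16 = 46.5
χ² = Σ (O − E)² / E
  yellow round: (414 − 418.5)² / 418.5 = 0.0484
  yellow wrinkled: (134 − 139.5)² / 139.5 = 0.2168
  green round: (150 − 139.5)² / 139.5 = 0.7903
  green wrinkled: (46 − 46.5)² / 46.5 = 0.0054
χ² = 0.0484 + 0.2168 + 0.7903 + 0.0054 = 1.0609 ≈ 1.061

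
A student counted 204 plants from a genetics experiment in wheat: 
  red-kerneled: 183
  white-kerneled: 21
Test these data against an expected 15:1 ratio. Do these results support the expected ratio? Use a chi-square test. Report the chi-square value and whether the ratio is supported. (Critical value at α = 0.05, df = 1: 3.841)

5.694; not consistent

The 15:1 ratio has 16 parts, so with N = 204 the expected counts are:
  red-kerneled: 204 × 15/16 = 191.25
  white-kerneled: 204 × 1/16 = 12.75
χ² = Σ (O − E)² / E
  red-kerneled: (183 − 191.25)² / 191.25 = 0.3559
  white-kerneled: (21 − 12.75)² / 12.75 = 5.3382
χ² = 0.3559 + 5.3382 = 5.6941 ≈ 5.694
Degrees of freedom = 2 − 1 = 1; critical value at α = 0.05 is 3.841.
Since 5.694 > 3.841, we reject the null hypothesis — the data do not fit the 15:1 ratio.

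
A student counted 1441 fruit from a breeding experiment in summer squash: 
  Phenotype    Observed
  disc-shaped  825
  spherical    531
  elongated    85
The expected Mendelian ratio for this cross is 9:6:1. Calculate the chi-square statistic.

0.704

The 9:6:1 ratio has 16 parts, so with N = 1441 the expected counts are:
  disc-shaped: 1441 × 9/16 = 810.5625
  spherical: 1441 × 6/16 = 540.375
  elongated: 1441 × 1/16 = 90.0625
χ² = Σ (O − E)² / E
  disc-shaped: (825 − 810.5625)² / 810.5625 = 0.2572
  spherical: (531 − 540.375)² / 540.375 = 0.1626
  elongated: (85 − 90.0625)² / 90.0625 = 0.2846
χ² = 0.2572 + 0.1626 + 0.2846 = 0.7044 ≈ 0.704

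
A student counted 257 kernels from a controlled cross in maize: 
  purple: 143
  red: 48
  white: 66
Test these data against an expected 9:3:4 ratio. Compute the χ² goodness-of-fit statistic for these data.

0.065

Total ratio parts = 16. Expected numbers out of 257:
  purple: 257 × 9/16 = 144.5625
  red: 257 × 3/16 = 48.1875
  white: 257 × 4/16 = 64.25
χ² = Σ (O − E)² / E
  purple: (143 − 144.5625)² / 144.5625 = 0.0169
  red: (48 − 48.1875)² / 48.1875 = 0.0007
  white: (66 − 64.25)² / 64.25 = 0.0477
χ² = 0.0169 + 0.0007 + 0.0477 = 0.0653 ≈ 0.065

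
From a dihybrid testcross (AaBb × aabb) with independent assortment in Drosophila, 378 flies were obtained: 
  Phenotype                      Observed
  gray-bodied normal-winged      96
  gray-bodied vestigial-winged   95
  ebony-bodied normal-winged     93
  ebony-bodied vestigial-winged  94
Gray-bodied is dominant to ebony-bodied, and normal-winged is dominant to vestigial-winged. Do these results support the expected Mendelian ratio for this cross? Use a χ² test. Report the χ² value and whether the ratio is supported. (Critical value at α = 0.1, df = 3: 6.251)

A dihybrid testcross with independent assortment gives a 1:1:1:1 ratio.
Expected counts for N = 378 under a 1:1:1:1 ratio (total parts = 4):
  gray-bodied normal-winged: 378 × 1/4 = 94.5
  gray-bodied vestigial-winged: 378 × 1/4 = 94.5
  ebony-bodied normal-winged: 378 × 1/4 = 94.5
  ebony-bodied vestigial-winged: 378 × 1/4 = 94.5
χ² = Σ (O − E)² / E
  gray-bodied normal-winged: (96 − 94.5)² / 94.5 = 0.0238
  gray-bodied vestigial-winged: (95 − 94.5)² / 94.5 = 0.0026
  ebony-bodied normal-winged: (93 − 94.5)² / 94.5 = 0.0238
  ebony-bodied vestigial-winged: (94 − 94.5)² / 94.5 = 0.0026
χ² = 0.0238 + 0.0026 + 0.0238 + 0.0026 = 0.0528 ≈ 0.053
Degrees of freedom = 4 − 1 = 3; critical value at α = 0.1 is 6.251.
Since 0.053 < 6.251, we fail to reject the null hypothesis — the data are consistent with the 1:1:1:1 ratio.

0.053; consistent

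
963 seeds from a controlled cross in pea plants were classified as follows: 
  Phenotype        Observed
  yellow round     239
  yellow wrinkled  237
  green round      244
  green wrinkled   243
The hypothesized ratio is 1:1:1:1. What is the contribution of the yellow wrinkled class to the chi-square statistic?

0.058

Total ratio parts = 4. Expected numbers out of 963:
  yellow round: 963 × 1/4 = 240.75
  yellow wrinkled: 963 × 1/4 = 240.75
  green round: 963 × 1/4 = 240.75
  green wrinkled: 963 × 1/4 = 240.75
Contribution of yellow wrinkled: (237 − 240.75)² / 240.75 = 0.0584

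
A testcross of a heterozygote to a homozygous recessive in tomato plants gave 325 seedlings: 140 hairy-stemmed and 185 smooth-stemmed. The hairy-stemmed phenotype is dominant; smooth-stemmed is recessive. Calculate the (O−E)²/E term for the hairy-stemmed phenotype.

A testcross of a heterozygote (Aa × aa) gives a 1:1 phenotypic ratio.
Expected counts for N = 325 under a 1:1 ratio (total parts = 2):
  hairy-stemmed: 325 × 1/2 = 162.5
  smooth-stemmed: 325 × 1/2 = 162.5
Contribution of hairy-stemmed: (140 − 162.5)² / 162.5 = 3.1154

3.115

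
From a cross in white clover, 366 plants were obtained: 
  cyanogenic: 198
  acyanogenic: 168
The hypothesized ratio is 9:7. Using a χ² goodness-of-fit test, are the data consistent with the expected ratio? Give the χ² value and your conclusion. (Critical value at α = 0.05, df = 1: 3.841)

0.689; consistent

Total ratio parts = 16. Expected numbers out of 366:
  cyanogenic: 366 × 9/16 = 205.875
  acyanogenic: 366 × 7/16 = 160.125
χ² = Σ (O − E)² / E
  cyanogenic: (198 − 205.875)² / 205.875 = 0.3012
  acyanogenic: (168 − 160.125)² / 160.125 = 0.3873
χ² = 0.3012 + 0.3873 = 0.6885 ≈ 0.689
Degrees of freedom = 2 − 1 = 1; critical value at α = 0.05 is 3.841.
Since 0.689 < 3.841, we fail to reject the null hypothesis — the data are consistent with the 9:7 ratio.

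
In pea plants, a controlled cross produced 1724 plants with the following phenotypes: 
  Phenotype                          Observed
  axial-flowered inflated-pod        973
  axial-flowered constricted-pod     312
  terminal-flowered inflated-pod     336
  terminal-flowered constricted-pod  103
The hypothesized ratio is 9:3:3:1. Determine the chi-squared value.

The 9:3:3:1 ratio has 16 parts, so with N = 1724 the expected counts are:
  axial-flowered inflated-pod: 1724 × 9/16 = 969.75
  axial-flowered constricted-pod: 1724 × 3/16 = 323.25
  terminal-flowered inflated-pod: 1724 × 3/16 = 323.25
  terminal-flowered constricted-pod: 1724 × 1/16 = 107.75
χ² = Σ (O − E)² / E
  axial-flowered inflated-pod: (973 − 969.75)² / 969.75 = 0.0109
  axial-flowered constricted-pod: (312 − 323.25)² / 323.25 = 0.3915
  terminal-flowered inflated-pod: (336 − 323.25)² / 323.25 = 0.5029
  terminal-flowered constricted-pod: (103 − 107.75)² / 107.75 = 0.2094
χ² = 0.0109 + 0.3915 + 0.5029 + 0.2094 = 1.1147 ≈ 1.115

1.115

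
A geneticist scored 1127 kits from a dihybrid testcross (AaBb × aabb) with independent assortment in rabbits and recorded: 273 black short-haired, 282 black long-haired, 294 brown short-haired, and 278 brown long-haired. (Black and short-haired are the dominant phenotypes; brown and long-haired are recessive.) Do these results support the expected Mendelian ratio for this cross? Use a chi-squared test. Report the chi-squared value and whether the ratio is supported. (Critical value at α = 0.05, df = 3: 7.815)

0.854; consistent

A dihybrid testcross with independent assortment gives a 1:1:1:1 ratio.
The 1:1:1:1 ratio has 4 parts, so with N = 1127 the expected counts are:
  black short-haired: 1127 × 1/4 = 281.75
  black long-haired: 1127 × 1/4 = 281.75
  brown short-haired: 1127 × 1/4 = 281.75
  brown long-haired: 1127 × 1/4 = 281.75
χ² = Σ (O − E)² / E
  black short-haired: (273 − 281.75)² / 281.75 = 0.2717
  black long-haired: (282 − 281.75)² / 281.75 = 0.0002
  brown short-haired: (294 − 281.75)² / 281.75 = 0.5326
  brown long-haired: (278 − 281.75)² / 281.75 = 0.0499
χ² = 0.2717 + 0.0002 + 0.5326 + 0.0499 = 0.8544 ≈ 0.854
Degrees of freedom = 4 − 1 = 3; critical value at α = 0.05 is 7.815.
Since 0.854 < 7.815, we fail to reject the null hypothesis — the data are consistent with the 1:1:1:1 ratio.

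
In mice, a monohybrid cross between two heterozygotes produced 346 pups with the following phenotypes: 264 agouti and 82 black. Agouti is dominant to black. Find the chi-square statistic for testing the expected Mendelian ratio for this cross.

For a monohybrid cross between heterozygotes with complete dominance, the expected phenotypic ratio is 3:1.
Expected counts for N = 346 under a 3:1 ratio (total parts = 4):
  agouti: 346 × 3/4 = 259.5
  black: 346 × 1/4 = 86.5
χ² = Σ (O − E)² / E
  agouti: (264 − 259.5)² / 259.5 = 0.0780
  black: (82 − 86.5)² / 86.5 = 0.2341
χ² = 0.0780 + 0.2341 = 0.3121 ≈ 0.312

0.312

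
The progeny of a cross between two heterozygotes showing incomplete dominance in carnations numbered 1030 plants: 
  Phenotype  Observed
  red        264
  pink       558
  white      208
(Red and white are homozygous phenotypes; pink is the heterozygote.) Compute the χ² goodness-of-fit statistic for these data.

13.270

With incomplete dominance, a heterozygote × heterozygote cross gives a 1:2:1 phenotypic ratio.
The 1:2:1 ratio has 4 parts, so with N = 1030 the expected counts are:
  red: 1030 × 1/4 = 257.5
  pink: 1030 × 2/4 = 515
  white: 1030 × 1/4 = 257.5
χ² = Σ (O − E)² / E
  red: (264 − 257.5)² / 257.5 = 0.1641
  pink: (558 − 515)² / 515 = 3.5903
  white: (208 − 257.5)² / 257.5 = 9.5155
χ² = 0.1641 + 3.5903 + 9.5155 = 13.2699 ≈ 13.270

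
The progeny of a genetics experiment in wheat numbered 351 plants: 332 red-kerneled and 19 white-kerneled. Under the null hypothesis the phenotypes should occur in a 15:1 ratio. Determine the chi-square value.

0.420

Under the 15:1 hypothesis (Σ ratio = 16, N = 351):
  red-kerneled: 351 × 15/16 = 329.0625
  white-kerneled: 351 × 1/16 = 21.9375
χ² = Σ (O − E)² / E
  red-kerneled: (332 − 329.0625)² / 329.0625 = 0.0262
  white-kerneled: (19 − 21.9375)² / 21.9375 = 0.3933
χ² = 0.0262 + 0.3933 = 0.4195 ≈ 0.420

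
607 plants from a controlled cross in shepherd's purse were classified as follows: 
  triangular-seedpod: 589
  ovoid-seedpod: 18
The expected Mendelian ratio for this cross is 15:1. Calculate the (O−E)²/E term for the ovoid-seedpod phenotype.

Expected counts for N = 607 under a 15:1 ratio (total parts = 16):
  triangular-seedpod: 607 × 15/16 = 569.0625
  ovoid-seedpod: 607 × 1/16 = 37.9375
Contribution of ovoid-seedpod: (18 − 37.9375)² / 37.9375 = 10.4779

10.478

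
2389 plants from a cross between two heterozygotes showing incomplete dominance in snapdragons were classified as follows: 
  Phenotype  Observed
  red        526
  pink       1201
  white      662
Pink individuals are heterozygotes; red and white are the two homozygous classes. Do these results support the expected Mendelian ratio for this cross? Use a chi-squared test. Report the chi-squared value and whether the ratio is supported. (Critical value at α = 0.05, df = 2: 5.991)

15.555; not consistent

With incomplete dominance, a heterozygote × heterozygote cross gives a 1:2:1 phenotypic ratio.
Total ratio parts = 4. Expected numbers out of 2389:
  red: 2389 × 1/4 = 597.25
  pink: 2389 × 2/4 = 1194.5
  white: 2389 × 1/4 = 597.25
χ² = Σ (O − E)² / E
  red: (526 − 597.25)² / 597.25 = 8.4999
  pink: (1201 − 1194.5)² / 1194.5 = 0.0354
  white: (662 − 597.25)² / 597.25 = 7.0198
χ² = 8.4999 + 0.0354 + 7.0198 = 15.5551 ≈ 15.555
Degrees of freedom = 3 − 1 = 2; critical value at α = 0.05 is 5.991.
Since 15.555 > 5.991, we reject the null hypothesis — the data do not fit the 1:2:1 ratio.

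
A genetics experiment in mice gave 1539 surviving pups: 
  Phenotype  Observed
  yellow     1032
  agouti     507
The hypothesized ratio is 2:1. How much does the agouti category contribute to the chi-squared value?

0.070

Under the 2:1 hypothesis (Σ ratio = 3, N = 1539):
  yellow: 1539 × 2/3 = 1026
  agouti: 1539 × 1/3 = 513
Contribution of agouti: (507 − 513)² / 513 = 0.0702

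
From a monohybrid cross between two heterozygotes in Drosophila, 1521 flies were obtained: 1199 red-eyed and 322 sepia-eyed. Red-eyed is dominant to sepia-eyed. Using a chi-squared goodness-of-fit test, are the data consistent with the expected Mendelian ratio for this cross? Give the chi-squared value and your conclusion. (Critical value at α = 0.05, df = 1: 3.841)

11.898; not consistent

For a monohybrid cross between heterozygotes with complete dominance, the expected phenotypic ratio is 3:1.
The 3:1 ratio has 4 parts, so with N = 1521 the expected counts are:
  red-eyed: 1521 × 3/4 = 1140.75
  sepia-eyed: 1521 × 1/4 = 380.25
χ² = Σ (O − E)² / E
  red-eyed: (1199 − 1140.75)² / 1140.75 = 2.9744
  sepia-eyed: (322 − 380.25)² / 380.25 = 8.9232
χ² = 2.9744 + 8.9232 = 11.8976 ≈ 11.898
Degrees of freedom = 2 − 1 = 1; critical value at α = 0.05 is 3.841.
Since 11.898 > 3.841, we reject the null hypothesis — the data do not fit the 3:1 ratio.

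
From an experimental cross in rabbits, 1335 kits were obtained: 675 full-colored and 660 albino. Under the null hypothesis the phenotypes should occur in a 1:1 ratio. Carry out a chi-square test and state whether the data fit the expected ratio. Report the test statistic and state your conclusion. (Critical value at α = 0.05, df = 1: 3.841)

0.169; consistent

Expected counts for N = 1335 under a 1:1 ratio (total parts = 2):
  full-colored: 1335 × 1/2 = 667.5
  albino: 1335 × 1/2 = 667.5
χ² = Σ (O − E)² / E
  full-colored: (675 − 667.5)² / 667.5 = 0.0843
  albino: (660 − 667.5)² / 667.5 = 0.0843
χ² = 0.0843 + 0.0843 = 0.1686 ≈ 0.169
Degrees of freedom = 2 − 1 = 1; critical value at α = 0.05 is 3.841.
Since 0.169 < 3.841, we fail to reject the null hypothesis — the data are consistent with the 1:1 ratio.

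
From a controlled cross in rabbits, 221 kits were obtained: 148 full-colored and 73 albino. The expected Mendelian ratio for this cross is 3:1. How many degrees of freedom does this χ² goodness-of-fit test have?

A goodness-of-fit test with 2 phenotype classes has df = 2 − 1 = 1.

1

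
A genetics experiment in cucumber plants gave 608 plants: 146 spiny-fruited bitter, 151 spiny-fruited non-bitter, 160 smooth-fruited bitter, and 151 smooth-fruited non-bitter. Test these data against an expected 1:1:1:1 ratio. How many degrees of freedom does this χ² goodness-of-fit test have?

A goodness-of-fit test with 4 phenotype classes has df = 4 − 1 = 3.

3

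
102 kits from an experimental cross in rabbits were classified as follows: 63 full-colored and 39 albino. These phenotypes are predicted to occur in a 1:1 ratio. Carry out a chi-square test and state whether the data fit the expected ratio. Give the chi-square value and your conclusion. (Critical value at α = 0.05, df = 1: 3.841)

5.647; not consistent

The 1:1 ratio has 2 parts, so with N = 102 the expected counts are:
  full-colored: 102 × 1/2 = 51
  albino: 102 × 1/2 = 51
χ² = Σ (O − E)² / E
  full-colored: (63 − 51)² / 51 = 2.8235
  albino: (39 − 51)² / 51 = 2.8235
χ² = 2.8235 + 2.8235 = 5.647
Degrees of freedom = 2 − 1 = 1; critical value at α = 0.05 is 3.841.
Since 5.647 > 3.841, we reject the null hypothesis — the data do not fit the 1:1 ratio.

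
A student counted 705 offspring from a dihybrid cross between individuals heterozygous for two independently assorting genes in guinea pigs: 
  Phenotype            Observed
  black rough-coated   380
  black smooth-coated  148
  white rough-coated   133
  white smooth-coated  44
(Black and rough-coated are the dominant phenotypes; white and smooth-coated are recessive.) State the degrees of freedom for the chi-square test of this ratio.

A dihybrid F₂ with independent assortment and complete dominance at both loci gives a 9:3:3:1 phenotypic ratio.
A goodness-of-fit test with 4 phenotype classes has df = 4 − 1 = 3.

3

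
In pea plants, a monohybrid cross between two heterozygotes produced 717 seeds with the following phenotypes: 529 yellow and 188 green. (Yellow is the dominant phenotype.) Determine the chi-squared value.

0.570

For a monohybrid cross between heterozygotes with complete dominance, the expected phenotypic ratio is 3:1.
Expected counts for N = 717 under a 3:1 ratio (total parts = 4):
  yellow: 717 × 3/4 = 537.75
  green: 717 × 1/4 = 179.25
χ² = Σ (O − E)² / E
  yellow: (529 − 537.75)² / 537.75 = 0.1424
  green: (188 − 179.25)² / 179.25 = 0.4271
χ² = 0.1424 + 0.4271 = 0.5695 ≈ 0.570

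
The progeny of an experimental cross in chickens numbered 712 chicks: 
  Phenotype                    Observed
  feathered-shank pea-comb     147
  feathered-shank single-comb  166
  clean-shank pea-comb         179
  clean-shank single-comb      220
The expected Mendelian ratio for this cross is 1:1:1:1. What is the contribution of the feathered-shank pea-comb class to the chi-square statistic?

Under the 1:1:1:1 hypothesis (Σ ratio = 4, N = 712):
  feathered-shank pea-comb: 712 × 1/4 = 178
  feathered-shank single-comb: 712 × 1/4 = 178
  clean-shank pea-comb: 712 × 1/4 = 178
  clean-shank single-comb: 712 × 1/4 = 178
Contribution of feathered-shank pea-comb: (147 − 178)² / 178 = 5.3989

5.399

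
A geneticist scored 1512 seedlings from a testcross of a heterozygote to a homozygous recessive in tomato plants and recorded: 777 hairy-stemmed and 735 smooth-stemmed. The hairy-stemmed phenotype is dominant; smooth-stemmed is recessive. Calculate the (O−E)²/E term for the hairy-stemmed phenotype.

A testcross of a heterozygote (Aa × aa) gives a 1:1 phenotypic ratio.
Expected counts for N = 1512 under a 1:1 ratio (total parts = 2):
  hairy-stemmed: 1512 × 1/2 = 756
  smooth-stemmed: 1512 × 1/2 = 756
Contribution of hairy-stemmed: (777 − 756)² / 756 = 0.5833

0.583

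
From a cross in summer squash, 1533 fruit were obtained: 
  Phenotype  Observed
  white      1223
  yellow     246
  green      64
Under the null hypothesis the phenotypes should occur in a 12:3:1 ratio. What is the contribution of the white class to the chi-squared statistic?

4.667

The 12:3:1 ratio has 16 parts, so with N = 1533 the expected counts are:
  white: 1533 × 12/16 = 1149.75
  yellow: 1533 × 3/16 = 287.4375
  green: 1533 × 1/16 = 95.8125
Contribution of white: (1223 − 1149.75)² / 1149.75 = 4.6667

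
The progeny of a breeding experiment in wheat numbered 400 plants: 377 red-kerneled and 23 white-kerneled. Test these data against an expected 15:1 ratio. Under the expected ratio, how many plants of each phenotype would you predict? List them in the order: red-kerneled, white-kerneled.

375, 25

Expected counts for N = 400 under a 15:1 ratio (total parts = 16):
  red-kerneled: 400 × 15/16 = 375
  white-kerneled: 400 × 1/16 = 25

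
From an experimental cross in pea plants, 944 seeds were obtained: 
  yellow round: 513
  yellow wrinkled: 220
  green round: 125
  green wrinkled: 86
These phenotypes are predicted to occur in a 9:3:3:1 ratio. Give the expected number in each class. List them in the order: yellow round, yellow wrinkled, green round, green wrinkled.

531, 177, 177, 59

Under the 9:3:3:1 hypothesis (Σ ratio = 16, N = 944):
  yellow round: 944 × 9/16 = 531
  yellow wrinkled: 944 × 3/16 = 177
  green round: 944 × 3/16 = 177
  green wrinkled: 944 × 1/16 = 59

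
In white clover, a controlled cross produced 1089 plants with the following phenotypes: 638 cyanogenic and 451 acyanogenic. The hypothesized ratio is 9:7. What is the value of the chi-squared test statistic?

Expected counts for N = 1089 under a 9:7 ratio (total parts = 16):
  cyanogenic: 1089 × 9/16 = 612.5625
  acyanogenic: 1089 × 7/16 = 476.4375
χ² = Σ (O − E)² / E
  cyanogenic: (638 − 612.5625)² / 612.5625 = 1.0563
  acyanogenic: (451 − 476.4375)² / 476.4375 = 1.3581
χ² = 1.0563 + 1.3581 = 2.4144 ≈ 2.414

2.414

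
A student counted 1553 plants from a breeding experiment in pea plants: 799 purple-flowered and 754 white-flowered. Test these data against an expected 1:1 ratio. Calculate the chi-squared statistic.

Expected counts for N = 1553 under a 1:1 ratio (total parts = 2):
  purple-flowered: 1553 × 1/2 = 776.5
  white-flowered: 1553 × 1/2 = 776.5
χ² = Σ (O − E)² / E
  purple-flowered: (799 − 776.5)² / 776.5 = 0.6520
  white-flowered: (754 − 776.5)² / 776.5 = 0.6520
χ² = 0.6520 + 0.6520 = 1.304

1.304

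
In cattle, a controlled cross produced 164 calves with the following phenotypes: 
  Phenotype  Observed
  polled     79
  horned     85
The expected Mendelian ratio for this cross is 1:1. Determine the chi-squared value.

0.220

Total ratio parts = 2. Expected numbers out of 164:
  polled: 164 × 1/2 = 82
  horned: 164 × 1/2 = 82
χ² = Σ (O − E)² / E
  polled: (79 − 82)² / 82 = 0.1098
  horned: (85 − 82)² / 82 = 0.1098
χ² = 0.1098 + 0.1098 = 0.2196 ≈ 0.220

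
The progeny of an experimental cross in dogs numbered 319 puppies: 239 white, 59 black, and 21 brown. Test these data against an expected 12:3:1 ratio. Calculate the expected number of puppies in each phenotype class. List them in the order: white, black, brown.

239.25, 59.8125, 19.9375

Under the 12:3:1 hypothesis (Σ ratio = 16, N = 319):
  white: 319 × 12/16 = 239.25
  black: 319 × 3/16 = 59.8125
  brown: 319 × 1/16 = 19.9375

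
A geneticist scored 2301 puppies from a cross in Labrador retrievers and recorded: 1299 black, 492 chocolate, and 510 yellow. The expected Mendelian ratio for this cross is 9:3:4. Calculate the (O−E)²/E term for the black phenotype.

0.017

Under the 9:3:4 hypothesis (Σ ratio = 16, N = 2301):
  black: 2301 × 9/16 = 1294.3125
  chocolate: 2301 × 3/16 = 431.4375
  yellow: 2301 × 4/16 = 575.25
Contribution of black: (1299 − 1294.3125)² / 1294.3125 = 0.0170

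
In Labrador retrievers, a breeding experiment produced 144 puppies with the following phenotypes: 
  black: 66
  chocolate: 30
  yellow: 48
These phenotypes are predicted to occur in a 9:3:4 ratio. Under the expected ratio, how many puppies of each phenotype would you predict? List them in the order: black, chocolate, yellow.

Expected counts for N = 144 under a 9:3:4 ratio (total parts = 16):
  black: 144 × 9/16 = 81
  chocolate: 144 × 3/16 = 27
  yellow: 144 × 4/16 = 36

81, 27, 36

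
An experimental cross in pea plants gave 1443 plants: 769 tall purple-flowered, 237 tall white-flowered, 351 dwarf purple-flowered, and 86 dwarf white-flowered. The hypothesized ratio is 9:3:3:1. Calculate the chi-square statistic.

Total ratio parts = 16. Expected numbers out of 1443:
  tall purple-flowered: 1443 × 9/16 = 811.6875
  tall white-flowered: 1443 × 3/16 = 270.5625
  dwarf purple-flowered: 1443 × 3/16 = 270.5625
  dwarf white-flowered: 1443 × 1/16 = 90.1875
χ² = Σ (O − E)² / E
  tall purple-flowered: (769 − 811.6875)² / 811.6875 = 2.2450
  tall white-flowered: (237 − 270.5625)² / 270.5625 = 4.1633
  dwarf purple-flowered: (351 − 270.5625)² / 270.5625 = 23.9139
  dwarf white-flowered: (86 − 90.1875)² / 90.1875 = 0.1944
χ² = 2.2450 + 4.1633 + 23.9139 + 0.1944 = 30.5166 ≈ 30.517

30.517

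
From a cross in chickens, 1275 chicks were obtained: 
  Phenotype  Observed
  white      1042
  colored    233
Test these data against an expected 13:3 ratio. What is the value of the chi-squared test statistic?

The 13:3 ratio has 16 parts, so with N = 1275 the expected counts are:
  white: 1275 × 13/16 = 1035.9375
  colored: 1275 × 3/16 = 239.0625
χ² = Σ (O − E)² / E
  white: (1042 − 1035.9375)² / 1035.9375 = 0.0355
  colored: (233 − 239.0625)² / 239.0625 = 0.1537
χ² = 0.0355 + 0.1537 = 0.1892 ≈ 0.189

0.189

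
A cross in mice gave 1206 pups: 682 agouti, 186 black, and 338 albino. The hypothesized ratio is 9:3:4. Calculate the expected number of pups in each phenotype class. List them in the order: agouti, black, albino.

Under the 9:3:4 hypothesis (Σ ratio = 16, N = 1206):
  agouti: 1206 × 9/16 = 678.375
  black: 1206 × 3/16 = 226.125
  albino: 1206 × 4/16 = 301.5

678.375, 226.125, 301.5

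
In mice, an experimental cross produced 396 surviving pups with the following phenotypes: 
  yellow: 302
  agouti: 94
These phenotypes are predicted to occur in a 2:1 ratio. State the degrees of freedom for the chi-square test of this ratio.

1

A goodness-of-fit test with 2 phenotype classes has df = 2 − 1 = 1.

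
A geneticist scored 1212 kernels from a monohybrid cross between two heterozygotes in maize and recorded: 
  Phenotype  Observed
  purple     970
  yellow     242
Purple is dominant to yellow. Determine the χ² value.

16.374

For a monohybrid cross between heterozygotes with complete dominance, the expected phenotypic ratio is 3:1.
Under the 3:1 hypothesis (Σ ratio = 4, N = 1212):
  purple: 1212 × 3/4 = 909
  yellow: 1212 × 1/4 = 303
χ² = Σ (O − E)² / E
  purple: (970 − 909)² / 909 = 4.0935
  yellow: (242 − 303)² / 303 = 12.2805
χ² = 4.0935 + 12.2805 = 16.374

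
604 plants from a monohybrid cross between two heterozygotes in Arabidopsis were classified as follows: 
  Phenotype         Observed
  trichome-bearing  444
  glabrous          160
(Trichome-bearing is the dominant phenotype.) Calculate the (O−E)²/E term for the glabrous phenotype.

0.536

For a monohybrid cross between heterozygotes with complete dominance, the expected phenotypic ratio is 3:1.
The 3:1 ratio has 4 parts, so with N = 604 the expected counts are:
  trichome-bearing: 604 × 3/4 = 453
  glabrous: 604 × 1/4 = 151
Contribution of glabrous: (160 − 151)² / 151 = 0.5364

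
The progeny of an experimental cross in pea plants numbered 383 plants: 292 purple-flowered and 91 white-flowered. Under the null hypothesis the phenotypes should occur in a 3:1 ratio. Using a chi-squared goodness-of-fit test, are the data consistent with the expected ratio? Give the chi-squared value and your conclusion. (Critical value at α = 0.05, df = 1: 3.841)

The 3:1 ratio has 4 parts, so with N = 383 the expected counts are:
  purple-flowered: 383 × 3/4 = 287.25
  white-flowered: 383 × 1/4 = 95.75
χ² = Σ (O − E)² / E
  purple-flowered: (292 − 287.25)² / 287.25 = 0.0785
  white-flowered: (91 − 95.75)² / 95.75 = 0.2356
χ² = 0.0785 + 0.2356 = 0.3141 ≈ 0.314
Degrees of freedom = 2 − 1 = 1; critical value at α = 0.05 is 3.841.
Since 0.314 < 3.841, we fail to reject the null hypothesis — the data are consistent with the 3:1 ratio.

0.314; consistent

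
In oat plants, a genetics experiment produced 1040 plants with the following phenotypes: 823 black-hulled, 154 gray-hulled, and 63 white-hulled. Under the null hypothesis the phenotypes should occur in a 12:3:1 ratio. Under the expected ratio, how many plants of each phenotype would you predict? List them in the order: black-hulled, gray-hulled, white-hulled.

780, 195, 65

Under the 12:3:1 hypothesis (Σ ratio = 16, N = 1040):
  black-hulled: 1040 × 12/16 = 780
  gray-hulled: 1040 × 3/16 = 195
  white-hulled: 1040 × 1/16 = 65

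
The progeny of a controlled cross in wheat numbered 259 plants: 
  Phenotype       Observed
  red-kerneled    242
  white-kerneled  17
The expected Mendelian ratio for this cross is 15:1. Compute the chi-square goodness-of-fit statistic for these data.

Expected counts for N = 259 under a 15:1 ratio (total parts = 16):
  red-kerneled: 259 × 15/16 = 242.8125
  white-kerneled: 259 × 1/16 = 16.1875
χ² = Σ (O − E)² / E
  red-kerneled: (242 − 242.8125)² / 242.8125 = 0.0027
  white-kerneled: (17 − 16.1875)² / 16.1875 = 0.0408
χ² = 0.0027 + 0.0408 = 0.0435 ≈ 0.044

0.044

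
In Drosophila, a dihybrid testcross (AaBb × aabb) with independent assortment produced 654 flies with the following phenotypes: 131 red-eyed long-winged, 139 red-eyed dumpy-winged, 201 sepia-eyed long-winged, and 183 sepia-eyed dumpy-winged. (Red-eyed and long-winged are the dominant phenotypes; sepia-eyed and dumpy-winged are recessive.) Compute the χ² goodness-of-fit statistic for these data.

21.058

A dihybrid testcross with independent assortment gives a 1:1:1:1 ratio.
Total ratio parts = 4. Expected numbers out of 654:
  red-eyed long-winged: 654 × 1/4 = 163.5
  red-eyed dumpy-winged: 654 × 1/4 = 163.5
  sepia-eyed long-winged: 654 × 1/4 = 163.5
  sepia-eyed dumpy-winged: 654 × 1/4 = 163.5
χ² = Σ (O − E)² / E
  red-eyed long-winged: (131 − 163.5)² / 163.5 = 6.4602
  red-eyed dumpy-winged: (139 − 163.5)² / 163.5 = 3.6713
  sepia-eyed long-winged: (201 − 163.5)² / 163.5 = 8.6009
  sepia-eyed dumpy-winged: (183 − 163.5)² / 163.5 = 2.3257
χ² = 6.4602 + 3.6713 + 8.6009 + 2.3257 = 21.0581 ≈ 21.058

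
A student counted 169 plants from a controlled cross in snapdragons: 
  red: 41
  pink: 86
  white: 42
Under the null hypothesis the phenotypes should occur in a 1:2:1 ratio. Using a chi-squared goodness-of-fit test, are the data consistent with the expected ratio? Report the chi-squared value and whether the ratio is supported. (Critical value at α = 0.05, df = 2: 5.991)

0.065; consistent

Under the 1:2:1 hypothesis (Σ ratio = 4, N = 169):
  red: 169 × 1/4 = 42.25
  pink: 169 × 2/4 = 84.5
  white: 169 × 1/4 = 42.25
χ² = Σ (O − E)² / E
  red: (41 − 42.25)² / 42.25 = 0.0370
  pink: (86 − 84.5)² / 84.5 = 0.0266
  white: (42 − 42.25)² / 42.25 = 0.0015
χ² = 0.0370 + 0.0266 + 0.0015 = 0.0651 ≈ 0.065
Degrees of freedom = 3 − 1 = 2; critical value at α = 0.05 is 5.991.
Since 0.065 < 5.991, we fail to reject the null hypothesis — the data are consistent with the 1:2:1 ratio.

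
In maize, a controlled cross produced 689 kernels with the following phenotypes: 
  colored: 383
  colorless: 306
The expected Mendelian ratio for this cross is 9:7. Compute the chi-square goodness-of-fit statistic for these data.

0.123

Expected counts for N = 689 under a 9:7 ratio (total parts = 16):
  colored: 689 × 9/16 = 387.5625
  colorless: 689 × 7/16 = 301.4375
χ² = Σ (O − E)² / E
  colored: (383 − 387.5625)² / 387.5625 = 0.0537
  colorless: (306 − 301.4375)² / 301.4375 = 0.0691
χ² = 0.0537 + 0.0691 = 0.1228 ≈ 0.123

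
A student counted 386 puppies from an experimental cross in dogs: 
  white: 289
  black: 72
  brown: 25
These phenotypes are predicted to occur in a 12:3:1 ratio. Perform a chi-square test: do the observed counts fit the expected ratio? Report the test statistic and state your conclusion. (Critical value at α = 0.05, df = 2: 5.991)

Under the 12:3:1 hypothesis (Σ ratio = 16, N = 386):
  white: 386 × 12/16 = 289.5
  black: 386 × 3/16 = 72.375
  brown: 386 × 1/16 = 24.125
χ² = Σ (O − E)² / E
  white: (289 − 289.5)² / 289.5 = 0.0009
  black: (72 − 72.375)² / 72.375 = 0.0019
  brown: (25 − 24.125)² / 24.125 = 0.0317
χ² = 0.0009 + 0.0019 + 0.0317 = 0.0345 ≈ 0.035
Degrees of freedom = 3 − 1 = 2; critical value at α = 0.05 is 5.991.
Since 0.035 < 5.991, we fail to reject the null hypothesis — the data are consistent with the 12:3:1 ratio.

0.035; consistent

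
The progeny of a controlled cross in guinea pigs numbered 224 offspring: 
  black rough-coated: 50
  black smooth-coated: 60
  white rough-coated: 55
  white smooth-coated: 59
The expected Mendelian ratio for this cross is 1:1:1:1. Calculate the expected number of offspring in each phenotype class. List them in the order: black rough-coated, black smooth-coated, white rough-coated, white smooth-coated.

56, 56, 56, 56

Expected counts for N = 224 under a 1:1:1:1 ratio (total parts = 4):
  black rough-coated: 224 × 1/4 = 56
  black smooth-coated: 224 × 1/4 = 56
  white rough-coated: 224 × 1/4 = 56
  white smooth-coated: 224 × 1/4 = 56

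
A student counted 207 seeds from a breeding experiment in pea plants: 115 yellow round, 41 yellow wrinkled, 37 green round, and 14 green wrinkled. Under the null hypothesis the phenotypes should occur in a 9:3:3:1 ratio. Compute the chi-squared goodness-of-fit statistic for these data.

The 9:3:3:1 ratio has 16 parts, so with N = 207 the expected counts are:
  yellow round: 207 × 9/16 = 116.4375
  yellow wrinkled: 207 × 3/16 = 38.8125
  green round: 207 × 3/16 = 38.8125
  green wrinkled: 207 × 1/16 = 12.9375
χ² = Σ (O − E)² / E
  yellow round: (115 − 116.4375)² / 116.4375 = 0.0177
  yellow wrinkled: (41 − 38.8125)² / 38.8125 = 0.1233
  green round: (37 − 38.8125)² / 38.8125 = 0.0846
  green wrinkled: (14 − 12.9375)² / 12.9375 = 0.0873
χ² = 0.0177 + 0.1233 + 0.0846 + 0.0873 = 0.3129 ≈ 0.313

0.313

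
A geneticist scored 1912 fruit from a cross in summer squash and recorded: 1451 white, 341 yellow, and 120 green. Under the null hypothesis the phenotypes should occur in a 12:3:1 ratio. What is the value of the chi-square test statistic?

The 12:3:1 ratio has 16 parts, so with N = 1912 the expected counts are:
  white: 1912 × 12/16 = 1434
  yellow: 1912 × 3/16 = 358.5
  green: 1912 × 1/16 = 119.5
χ² = Σ (O − E)² / E
  white: (1451 − 1434)² / 1434 = 0.2015
  yellow: (341 − 358.5)² / 358.5 = 0.8543
  green: (120 − 119.5)² / 119.5 = 0.0021
χ² = 0.2015 + 0.8543 + 0.0021 = 1.0579 ≈ 1.058

1.058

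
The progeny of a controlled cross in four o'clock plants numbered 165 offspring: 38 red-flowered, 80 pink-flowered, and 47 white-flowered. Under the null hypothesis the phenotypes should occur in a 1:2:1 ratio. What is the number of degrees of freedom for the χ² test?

A goodness-of-fit test with 3 phenotype classes has df = 3 − 1 = 2.

2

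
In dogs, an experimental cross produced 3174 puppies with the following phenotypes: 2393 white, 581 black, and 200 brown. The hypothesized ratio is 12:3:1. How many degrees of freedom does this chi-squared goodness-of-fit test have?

2

A goodness-of-fit test with 3 phenotype classes has df = 3 − 1 = 2.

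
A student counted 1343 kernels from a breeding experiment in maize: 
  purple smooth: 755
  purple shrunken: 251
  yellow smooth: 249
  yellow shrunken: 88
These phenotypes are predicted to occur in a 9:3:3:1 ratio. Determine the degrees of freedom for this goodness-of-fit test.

3

A goodness-of-fit test with 4 phenotype classes has df = 4 − 1 = 3.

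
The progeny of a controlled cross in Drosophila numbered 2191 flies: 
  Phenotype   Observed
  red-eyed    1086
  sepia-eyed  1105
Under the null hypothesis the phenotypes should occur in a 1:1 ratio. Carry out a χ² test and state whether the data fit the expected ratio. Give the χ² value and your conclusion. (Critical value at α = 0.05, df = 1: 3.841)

0.165; consistent

Under the 1:1 hypothesis (Σ ratio = 2, N = 2191):
  red-eyed: 2191 × 1/2 = 1095.5
  sepia-eyed: 2191 × 1/2 = 1095.5
χ² = Σ (O − E)² / E
  red-eyed: (1086 − 1095.5)² / 1095.5 = 0.0824
  sepia-eyed: (1105 − 1095.5)² / 1095.5 = 0.0824
χ² = 0.0824 + 0.0824 = 0.1648 ≈ 0.165
Degrees of freedom = 2 − 1 = 1; critical value at α = 0.05 is 3.841.
Since 0.165 < 3.841, we fail to reject the null hypothesis — the data are consistent with the 1:1 ratio.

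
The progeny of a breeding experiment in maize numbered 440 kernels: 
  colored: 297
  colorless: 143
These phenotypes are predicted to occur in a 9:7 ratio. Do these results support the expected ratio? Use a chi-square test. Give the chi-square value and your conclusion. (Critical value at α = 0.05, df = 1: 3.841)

22.629; not consistent

Total ratio parts = 16. Expected numbers out of 440:
  colored: 440 × 9/16 = 247.5
  colorless: 440 × 7/16 = 192.5
χ² = Σ (O − E)² / E
  colored: (297 − 247.5)² / 247.5 = 9.9000
  colorless: (143 − 192.5)² / 192.5 = 12.7286
χ² = 9.9000 + 12.7286 = 22.6286 ≈ 22.629
Degrees of freedom = 2 − 1 = 1; critical value at α = 0.05 is 3.841.
Since 22.629 > 3.841, we reject the null hypothesis — the data do not fit the 9:7 ratio.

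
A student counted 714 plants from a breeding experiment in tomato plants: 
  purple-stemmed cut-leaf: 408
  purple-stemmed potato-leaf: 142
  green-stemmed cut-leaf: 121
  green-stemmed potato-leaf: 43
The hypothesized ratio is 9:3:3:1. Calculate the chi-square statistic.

1.892

The 9:3:3:1 ratio has 16 parts, so with N = 714 the expected counts are:
  purple-stemmed cut-leaf: 714 × 9/16 = 401.625
  purple-stemmed potato-leaf: 714 × 3/16 = 133.875
  green-stemmed cut-leaf: 714 × 3/16 = 133.875
  green-stemmed potato-leaf: 714 × 1/16 = 44.625
χ² = Σ (O − E)² / E
  purple-stemmed cut-leaf: (408 − 401.625)² / 401.625 = 0.1012
  purple-stemmed potato-leaf: (142 − 133.875)² / 133.875 = 0.4931
  green-stemmed cut-leaf: (121 − 133.875)² / 133.875 = 1.2382
  green-stemmed potato-leaf: (43 − 44.625)² / 44.625 = 0.0592
χ² = 0.1012 + 0.4931 + 1.2382 + 0.0592 = 1.8917 ≈ 1.892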